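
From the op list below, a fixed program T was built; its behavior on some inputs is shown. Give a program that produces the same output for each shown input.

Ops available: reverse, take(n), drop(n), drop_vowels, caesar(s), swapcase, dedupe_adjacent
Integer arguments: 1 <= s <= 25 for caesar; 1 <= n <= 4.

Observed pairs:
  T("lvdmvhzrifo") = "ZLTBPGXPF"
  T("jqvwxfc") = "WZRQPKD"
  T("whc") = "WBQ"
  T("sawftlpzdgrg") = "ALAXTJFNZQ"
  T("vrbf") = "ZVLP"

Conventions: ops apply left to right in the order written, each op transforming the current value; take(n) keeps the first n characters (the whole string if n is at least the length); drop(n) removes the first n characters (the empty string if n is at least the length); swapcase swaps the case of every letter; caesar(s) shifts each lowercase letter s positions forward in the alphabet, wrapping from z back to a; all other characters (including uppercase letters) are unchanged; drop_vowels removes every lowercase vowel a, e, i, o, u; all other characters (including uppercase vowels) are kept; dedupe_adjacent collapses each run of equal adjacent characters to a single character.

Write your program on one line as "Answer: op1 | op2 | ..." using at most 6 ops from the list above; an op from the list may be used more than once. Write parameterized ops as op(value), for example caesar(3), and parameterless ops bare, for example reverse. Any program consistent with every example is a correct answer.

drop_vowels | caesar(16) | reverse | drop_vowels | caesar(4) | swapcase

Check, running the answer program on each example:
  "lvdmvhzrifo" -> "lvdmvhzrf" -> "bltclxphv" -> "vhpxlctlb" -> "vhpxlctlb" -> "zltbpgxpf" -> "ZLTBPGXPF"
  "jqvwxfc" -> "jqvwxfc" -> "zglmnvs" -> "svnmlgz" -> "svnmlgz" -> "wzrqpkd" -> "WZRQPKD"
  "whc" -> "whc" -> "mxs" -> "sxm" -> "sxm" -> "wbq" -> "WBQ"
  "sawftlpzdgrg" -> "swftlpzdgrg" -> "imvjbfptwhw" -> "whwtpfbjvmi" -> "whwtpfbjvm" -> "alaxtjfnzq" -> "ALAXTJFNZQ"
  "vrbf" -> "vrbf" -> "lhrv" -> "vrhl" -> "vrhl" -> "zvlp" -> "ZVLP"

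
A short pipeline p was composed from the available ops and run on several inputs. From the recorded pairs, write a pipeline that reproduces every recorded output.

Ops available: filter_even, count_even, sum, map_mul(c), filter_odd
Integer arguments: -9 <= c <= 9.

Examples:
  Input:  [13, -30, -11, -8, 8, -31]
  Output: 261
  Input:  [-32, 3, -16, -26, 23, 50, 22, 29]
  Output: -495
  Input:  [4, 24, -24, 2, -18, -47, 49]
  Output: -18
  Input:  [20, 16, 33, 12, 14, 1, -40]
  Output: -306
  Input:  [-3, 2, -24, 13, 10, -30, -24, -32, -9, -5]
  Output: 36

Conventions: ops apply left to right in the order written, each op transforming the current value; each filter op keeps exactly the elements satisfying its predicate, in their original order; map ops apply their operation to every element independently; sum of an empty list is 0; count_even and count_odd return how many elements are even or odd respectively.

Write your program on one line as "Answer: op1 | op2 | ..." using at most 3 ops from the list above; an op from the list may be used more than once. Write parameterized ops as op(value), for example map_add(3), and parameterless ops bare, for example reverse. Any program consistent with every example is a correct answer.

map_mul(-9) | filter_odd | sum

Check, running the answer program on each example:
  [13, -30, -11, -8, 8, -31] -> [-117, 270, 99, 72, -72, 279] -> [-117, 99, 279] -> 261
  [-32, 3, -16, -26, 23, 50, 22, 29] -> [288, -27, 144, 234, -207, -450, -198, -261] -> [-27, -207, -261] -> -495
  [4, 24, -24, 2, -18, -47, 49] -> [-36, -216, 216, -18, 162, 423, -441] -> [423, -441] -> -18
  [20, 16, 33, 12, 14, 1, -40] -> [-180, -144, -297, -108, -126, -9, 360] -> [-297, -9] -> -306
  [-3, 2, -24, 13, 10, -30, -24, -32, -9, -5] -> [27, -18, 216, -117, -90, 270, 216, 288, 81, 45] -> [27, -117, 81, 45] -> 36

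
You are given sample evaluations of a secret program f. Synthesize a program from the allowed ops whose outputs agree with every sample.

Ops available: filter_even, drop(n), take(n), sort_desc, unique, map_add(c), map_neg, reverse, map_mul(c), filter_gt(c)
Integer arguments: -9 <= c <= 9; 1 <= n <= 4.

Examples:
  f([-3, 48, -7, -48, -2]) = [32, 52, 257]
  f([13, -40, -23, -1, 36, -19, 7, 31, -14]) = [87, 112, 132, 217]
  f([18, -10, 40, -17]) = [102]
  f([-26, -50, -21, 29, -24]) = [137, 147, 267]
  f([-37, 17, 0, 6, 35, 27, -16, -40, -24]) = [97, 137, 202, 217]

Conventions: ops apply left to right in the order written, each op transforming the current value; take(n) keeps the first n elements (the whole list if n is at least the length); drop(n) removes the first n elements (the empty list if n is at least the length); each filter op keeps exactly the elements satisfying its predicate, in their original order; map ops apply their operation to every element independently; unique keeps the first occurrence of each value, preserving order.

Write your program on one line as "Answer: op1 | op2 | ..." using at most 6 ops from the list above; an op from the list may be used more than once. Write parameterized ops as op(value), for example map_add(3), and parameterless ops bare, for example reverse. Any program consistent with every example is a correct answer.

sort_desc | map_mul(-5) | map_add(8) | map_add(9) | filter_gt(-1) | drop(1)

Check, running the answer program on each example:
  [-3, 48, -7, -48, -2] -> [48, -2, -3, -7, -48] -> [-240, 10, 15, 35, 240] -> [-232, 18, 23, 43, 248] -> [-223, 27, 32, 52, 257] -> [27, 32, 52, 257] -> [32, 52, 257]
  [13, -40, -23, -1, 36, -19, 7, 31, -14] -> [36, 31, 13, 7, -1, -14, -19, -23, -40] -> [-180, -155, -65, -35, 5, 70, 95, 115, 200] -> [-172, -147, -57, -27, 13, 78, 103, 123, 208] -> [-163, -138, -48, -18, 22, 87, 112, 132, 217] -> [22, 87, 112, 132, 217] -> [87, 112, 132, 217]
  [18, -10, 40, -17] -> [40, 18, -10, -17] -> [-200, -90, 50, 85] -> [-192, -82, 58, 93] -> [-183, -73, 67, 102] -> [67, 102] -> [102]
  [-26, -50, -21, 29, -24] -> [29, -21, -24, -26, -50] -> [-145, 105, 120, 130, 250] -> [-137, 113, 128, 138, 258] -> [-128, 122, 137, 147, 267] -> [122, 137, 147, 267] -> [137, 147, 267]
  [-37, 17, 0, 6, 35, 27, -16, -40, -24] -> [35, 27, 17, 6, 0, -16, -24, -37, -40] -> [-175, -135, -85, -30, 0, 80, 120, 185, 200] -> [-167, -127, -77, -22, 8, 88, 128, 193, 208] -> [-158, -118, -68, -13, 17, 97, 137, 202, 217] -> [17, 97, 137, 202, 217] -> [97, 137, 202, 217]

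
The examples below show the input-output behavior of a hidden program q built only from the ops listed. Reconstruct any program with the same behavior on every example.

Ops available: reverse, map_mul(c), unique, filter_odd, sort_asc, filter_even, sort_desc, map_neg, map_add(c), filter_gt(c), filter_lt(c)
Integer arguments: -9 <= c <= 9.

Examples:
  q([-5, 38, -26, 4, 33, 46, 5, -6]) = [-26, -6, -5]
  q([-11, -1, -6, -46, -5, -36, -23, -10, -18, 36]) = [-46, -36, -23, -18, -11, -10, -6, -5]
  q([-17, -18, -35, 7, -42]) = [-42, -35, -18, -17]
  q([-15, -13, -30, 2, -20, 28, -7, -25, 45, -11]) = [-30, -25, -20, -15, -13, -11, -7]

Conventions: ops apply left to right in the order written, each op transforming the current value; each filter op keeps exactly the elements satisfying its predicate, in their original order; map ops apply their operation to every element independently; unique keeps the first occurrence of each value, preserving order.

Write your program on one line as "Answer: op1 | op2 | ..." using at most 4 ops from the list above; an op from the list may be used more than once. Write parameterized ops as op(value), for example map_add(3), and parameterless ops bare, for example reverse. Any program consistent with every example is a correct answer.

sort_desc | sort_asc | filter_lt(-3)

Check, running the answer program on each example:
  [-5, 38, -26, 4, 33, 46, 5, -6] -> [46, 38, 33, 5, 4, -5, -6, -26] -> [-26, -6, -5, 4, 5, 33, 38, 46] -> [-26, -6, -5]
  [-11, -1, -6, -46, -5, -36, -23, -10, -18, 36] -> [36, -1, -5, -6, -10, -11, -18, -23, -36, -46] -> [-46, -36, -23, -18, -11, -10, -6, -5, -1, 36] -> [-46, -36, -23, -18, -11, -10, -6, -5]
  [-17, -18, -35, 7, -42] -> [7, -17, -18, -35, -42] -> [-42, -35, -18, -17, 7] -> [-42, -35, -18, -17]
  [-15, -13, -30, 2, -20, 28, -7, -25, 45, -11] -> [45, 28, 2, -7, -11, -13, -15, -20, -25, -30] -> [-30, -25, -20, -15, -13, -11, -7, 2, 28, 45] -> [-30, -25, -20, -15, -13, -11, -7]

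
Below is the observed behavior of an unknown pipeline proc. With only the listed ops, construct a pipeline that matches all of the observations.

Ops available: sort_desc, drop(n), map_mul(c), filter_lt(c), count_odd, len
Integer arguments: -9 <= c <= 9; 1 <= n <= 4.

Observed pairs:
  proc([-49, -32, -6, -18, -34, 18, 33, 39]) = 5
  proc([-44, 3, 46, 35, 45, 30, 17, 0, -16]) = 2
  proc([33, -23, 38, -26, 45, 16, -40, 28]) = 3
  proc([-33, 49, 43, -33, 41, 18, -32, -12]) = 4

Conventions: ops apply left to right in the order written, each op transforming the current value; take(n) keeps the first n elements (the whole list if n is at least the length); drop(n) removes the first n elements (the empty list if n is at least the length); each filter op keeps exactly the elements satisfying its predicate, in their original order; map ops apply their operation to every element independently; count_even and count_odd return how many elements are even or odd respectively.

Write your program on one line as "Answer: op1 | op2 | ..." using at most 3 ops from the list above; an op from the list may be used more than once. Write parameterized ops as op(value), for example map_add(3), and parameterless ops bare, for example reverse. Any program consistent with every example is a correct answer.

filter_lt(-3) | map_mul(7) | len

Check, running the answer program on each example:
  [-49, -32, -6, -18, -34, 18, 33, 39] -> [-49, -32, -6, -18, -34] -> [-343, -224, -42, -126, -238] -> 5
  [-44, 3, 46, 35, 45, 30, 17, 0, -16] -> [-44, -16] -> [-308, -112] -> 2
  [33, -23, 38, -26, 45, 16, -40, 28] -> [-23, -26, -40] -> [-161, -182, -280] -> 3
  [-33, 49, 43, -33, 41, 18, -32, -12] -> [-33, -33, -32, -12] -> [-231, -231, -224, -84] -> 4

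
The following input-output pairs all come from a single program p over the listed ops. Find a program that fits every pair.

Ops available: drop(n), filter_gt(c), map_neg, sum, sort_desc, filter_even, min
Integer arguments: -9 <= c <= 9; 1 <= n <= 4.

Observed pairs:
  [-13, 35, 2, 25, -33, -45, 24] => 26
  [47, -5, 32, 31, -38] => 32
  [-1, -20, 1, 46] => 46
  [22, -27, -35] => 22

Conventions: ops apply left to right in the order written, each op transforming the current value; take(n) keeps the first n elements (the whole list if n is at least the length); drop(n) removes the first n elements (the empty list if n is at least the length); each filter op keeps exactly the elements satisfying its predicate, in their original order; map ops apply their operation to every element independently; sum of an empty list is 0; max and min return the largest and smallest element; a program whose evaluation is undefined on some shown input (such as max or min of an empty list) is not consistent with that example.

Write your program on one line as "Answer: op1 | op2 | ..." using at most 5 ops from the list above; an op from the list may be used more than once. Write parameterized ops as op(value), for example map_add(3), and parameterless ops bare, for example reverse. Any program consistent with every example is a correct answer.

filter_even | sort_desc | filter_gt(-8) | sum

Check, running the answer program on each example:
  [-13, 35, 2, 25, -33, -45, 24] -> [2, 24] -> [24, 2] -> [24, 2] -> 26
  [47, -5, 32, 31, -38] -> [32, -38] -> [32, -38] -> [32] -> 32
  [-1, -20, 1, 46] -> [-20, 46] -> [46, -20] -> [46] -> 46
  [22, -27, -35] -> [22] -> [22] -> [22] -> 22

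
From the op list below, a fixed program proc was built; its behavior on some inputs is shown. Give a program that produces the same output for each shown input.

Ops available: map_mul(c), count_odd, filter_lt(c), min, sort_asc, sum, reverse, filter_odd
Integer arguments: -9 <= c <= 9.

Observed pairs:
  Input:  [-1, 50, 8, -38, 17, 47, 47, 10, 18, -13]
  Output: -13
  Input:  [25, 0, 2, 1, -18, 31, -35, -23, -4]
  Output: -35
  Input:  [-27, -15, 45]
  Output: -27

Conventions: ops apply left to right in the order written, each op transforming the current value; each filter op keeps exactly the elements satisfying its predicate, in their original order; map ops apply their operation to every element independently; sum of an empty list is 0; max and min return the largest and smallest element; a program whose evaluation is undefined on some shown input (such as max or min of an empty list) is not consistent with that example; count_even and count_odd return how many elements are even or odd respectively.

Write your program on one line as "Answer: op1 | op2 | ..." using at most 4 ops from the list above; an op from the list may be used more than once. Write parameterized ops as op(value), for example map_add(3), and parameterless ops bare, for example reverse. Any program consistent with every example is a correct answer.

reverse | filter_odd | min

Check, running the answer program on each example:
  [-1, 50, 8, -38, 17, 47, 47, 10, 18, -13] -> [-13, 18, 10, 47, 47, 17, -38, 8, 50, -1] -> [-13, 47, 47, 17, -1] -> -13
  [25, 0, 2, 1, -18, 31, -35, -23, -4] -> [-4, -23, -35, 31, -18, 1, 2, 0, 25] -> [-23, -35, 31, 1, 25] -> -35
  [-27, -15, 45] -> [45, -15, -27] -> [45, -15, -27] -> -27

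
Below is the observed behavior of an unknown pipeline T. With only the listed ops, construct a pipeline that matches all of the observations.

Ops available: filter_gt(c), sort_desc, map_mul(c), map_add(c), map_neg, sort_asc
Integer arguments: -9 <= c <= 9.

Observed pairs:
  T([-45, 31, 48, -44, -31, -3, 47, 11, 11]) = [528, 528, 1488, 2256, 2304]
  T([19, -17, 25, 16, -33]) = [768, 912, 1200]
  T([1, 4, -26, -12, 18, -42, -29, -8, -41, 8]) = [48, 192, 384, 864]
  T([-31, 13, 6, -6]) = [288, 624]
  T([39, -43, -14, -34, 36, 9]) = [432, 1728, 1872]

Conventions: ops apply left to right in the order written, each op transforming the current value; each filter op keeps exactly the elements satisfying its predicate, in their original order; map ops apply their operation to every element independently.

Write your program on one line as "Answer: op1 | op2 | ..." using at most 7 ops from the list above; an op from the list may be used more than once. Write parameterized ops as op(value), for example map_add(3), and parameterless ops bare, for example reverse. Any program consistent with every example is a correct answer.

map_mul(-2) | map_neg | map_mul(-3) | map_mul(-8) | sort_asc | filter_gt(-9)

Check, running the answer program on each example:
  [-45, 31, 48, -44, -31, -3, 47, 11, 11] -> [90, -62, -96, 88, 62, 6, -94, -22, -22] -> [-90, 62, 96, -88, -62, -6, 94, 22, 22] -> [270, -186, -288, 264, 186, 18, -282, -66, -66] -> [-2160, 1488, 2304, -2112, -1488, -144, 2256, 528, 528] -> [-2160, -2112, -1488, -144, 528, 528, 1488, 2256, 2304] -> [528, 528, 1488, 2256, 2304]
  [19, -17, 25, 16, -33] -> [-38, 34, -50, -32, 66] -> [38, -34, 50, 32, -66] -> [-114, 102, -150, -96, 198] -> [912, -816, 1200, 768, -1584] -> [-1584, -816, 768, 912, 1200] -> [768, 912, 1200]
  [1, 4, -26, -12, 18, -42, -29, -8, -41, 8] -> [-2, -8, 52, 24, -36, 84, 58, 16, 82, -16] -> [2, 8, -52, -24, 36, -84, -58, -16, -82, 16] -> [-6, -24, 156, 72, -108, 252, 174, 48, 246, -48] -> [48, 192, -1248, -576, 864, -2016, -1392, -384, -1968, 384] -> [-2016, -1968, -1392, -1248, -576, -384, 48, 192, 384, 864] -> [48, 192, 384, 864]
  [-31, 13, 6, -6] -> [62, -26, -12, 12] -> [-62, 26, 12, -12] -> [186, -78, -36, 36] -> [-1488, 624, 288, -288] -> [-1488, -288, 288, 624] -> [288, 624]
  [39, -43, -14, -34, 36, 9] -> [-78, 86, 28, 68, -72, -18] -> [78, -86, -28, -68, 72, 18] -> [-234, 258, 84, 204, -216, -54] -> [1872, -2064, -672, -1632, 1728, 432] -> [-2064, -1632, -672, 432, 1728, 1872] -> [432, 1728, 1872]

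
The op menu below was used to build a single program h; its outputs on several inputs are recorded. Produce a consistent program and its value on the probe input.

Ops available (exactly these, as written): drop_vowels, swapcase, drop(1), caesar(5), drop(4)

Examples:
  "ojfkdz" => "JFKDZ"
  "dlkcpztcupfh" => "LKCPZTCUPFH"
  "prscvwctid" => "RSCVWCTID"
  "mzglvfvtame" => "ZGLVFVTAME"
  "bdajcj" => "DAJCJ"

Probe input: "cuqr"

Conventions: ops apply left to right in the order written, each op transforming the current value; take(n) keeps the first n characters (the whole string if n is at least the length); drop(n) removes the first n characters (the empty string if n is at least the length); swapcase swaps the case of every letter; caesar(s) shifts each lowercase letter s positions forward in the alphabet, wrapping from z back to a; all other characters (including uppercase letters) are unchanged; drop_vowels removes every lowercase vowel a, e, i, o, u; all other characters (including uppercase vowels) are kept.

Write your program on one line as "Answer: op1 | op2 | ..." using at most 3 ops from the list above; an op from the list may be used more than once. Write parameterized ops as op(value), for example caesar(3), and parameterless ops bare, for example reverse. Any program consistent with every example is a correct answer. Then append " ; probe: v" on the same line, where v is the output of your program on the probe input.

swapcase | drop(1) ; probe: "UQR"

Check, running the answer program on each example:
  "ojfkdz" -> "OJFKDZ" -> "JFKDZ"
  "dlkcpztcupfh" -> "DLKCPZTCUPFH" -> "LKCPZTCUPFH"
  "prscvwctid" -> "PRSCVWCTID" -> "RSCVWCTID"
  "mzglvfvtame" -> "MZGLVFVTAME" -> "ZGLVFVTAME"
  "bdajcj" -> "BDAJCJ" -> "DAJCJ"
  probe: "cuqr" -> "CUQR" -> "UQR"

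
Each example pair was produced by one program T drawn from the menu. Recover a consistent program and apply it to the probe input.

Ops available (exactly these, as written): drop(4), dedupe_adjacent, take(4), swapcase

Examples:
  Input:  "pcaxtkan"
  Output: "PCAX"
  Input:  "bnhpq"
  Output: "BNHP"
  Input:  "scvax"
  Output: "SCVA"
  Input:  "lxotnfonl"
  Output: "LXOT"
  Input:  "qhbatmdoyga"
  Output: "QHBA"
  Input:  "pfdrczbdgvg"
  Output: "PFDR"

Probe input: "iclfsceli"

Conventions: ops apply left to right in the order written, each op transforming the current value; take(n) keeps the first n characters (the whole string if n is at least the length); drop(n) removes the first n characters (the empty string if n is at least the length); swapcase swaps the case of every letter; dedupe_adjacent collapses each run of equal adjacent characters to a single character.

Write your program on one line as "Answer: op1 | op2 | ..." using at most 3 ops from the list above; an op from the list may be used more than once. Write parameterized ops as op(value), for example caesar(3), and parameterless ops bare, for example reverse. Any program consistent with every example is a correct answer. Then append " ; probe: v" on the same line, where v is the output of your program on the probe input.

take(4) | swapcase ; probe: "ICLF"

Check, running the answer program on each example:
  "pcaxtkan" -> "pcax" -> "PCAX"
  "bnhpq" -> "bnhp" -> "BNHP"
  "scvax" -> "scva" -> "SCVA"
  "lxotnfonl" -> "lxot" -> "LXOT"
  "qhbatmdoyga" -> "qhba" -> "QHBA"
  "pfdrczbdgvg" -> "pfdr" -> "PFDR"
  probe: "iclfsceli" -> "iclf" -> "ICLF"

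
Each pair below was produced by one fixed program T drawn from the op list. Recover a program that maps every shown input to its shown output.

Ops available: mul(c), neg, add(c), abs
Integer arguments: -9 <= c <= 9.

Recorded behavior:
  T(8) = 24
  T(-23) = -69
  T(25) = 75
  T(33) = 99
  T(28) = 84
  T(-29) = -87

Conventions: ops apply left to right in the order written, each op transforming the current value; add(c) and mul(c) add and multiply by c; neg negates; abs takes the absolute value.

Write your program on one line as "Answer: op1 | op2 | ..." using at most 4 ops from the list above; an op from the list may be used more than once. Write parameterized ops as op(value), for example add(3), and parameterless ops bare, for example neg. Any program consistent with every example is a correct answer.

neg | mul(3) | neg

Check, running the answer program on each example:
  8 -> -8 -> -24 -> 24
  -23 -> 23 -> 69 -> -69
  25 -> -25 -> -75 -> 75
  33 -> -33 -> -99 -> 99
  28 -> -28 -> -84 -> 84
  -29 -> 29 -> 87 -> -87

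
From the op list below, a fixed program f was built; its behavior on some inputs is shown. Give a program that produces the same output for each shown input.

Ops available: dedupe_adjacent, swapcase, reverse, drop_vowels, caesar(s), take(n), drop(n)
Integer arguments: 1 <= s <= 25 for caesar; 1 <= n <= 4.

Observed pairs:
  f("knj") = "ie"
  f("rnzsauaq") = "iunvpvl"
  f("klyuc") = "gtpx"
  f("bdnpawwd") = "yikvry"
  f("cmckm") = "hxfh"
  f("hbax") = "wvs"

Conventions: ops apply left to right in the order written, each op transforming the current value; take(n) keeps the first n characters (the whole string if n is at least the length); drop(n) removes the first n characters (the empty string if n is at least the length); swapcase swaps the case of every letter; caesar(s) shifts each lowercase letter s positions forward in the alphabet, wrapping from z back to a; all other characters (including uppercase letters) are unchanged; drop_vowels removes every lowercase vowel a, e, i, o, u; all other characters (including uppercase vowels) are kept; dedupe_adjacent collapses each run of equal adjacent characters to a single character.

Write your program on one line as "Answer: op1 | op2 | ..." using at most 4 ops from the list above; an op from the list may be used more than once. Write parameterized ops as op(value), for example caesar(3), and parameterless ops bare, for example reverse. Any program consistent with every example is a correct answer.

dedupe_adjacent | drop(1) | caesar(25) | caesar(22)

Check, running the answer program on each example:
  "knj" -> "knj" -> "nj" -> "mi" -> "ie"
  "rnzsauaq" -> "rnzsauaq" -> "nzsauaq" -> "myrztzp" -> "iunvpvl"
  "klyuc" -> "klyuc" -> "lyuc" -> "kxtb" -> "gtpx"
  "bdnpawwd" -> "bdnpawd" -> "dnpawd" -> "cmozvc" -> "yikvry"
  "cmckm" -> "cmckm" -> "mckm" -> "lbjl" -> "hxfh"
  "hbax" -> "hbax" -> "bax" -> "azw" -> "wvs"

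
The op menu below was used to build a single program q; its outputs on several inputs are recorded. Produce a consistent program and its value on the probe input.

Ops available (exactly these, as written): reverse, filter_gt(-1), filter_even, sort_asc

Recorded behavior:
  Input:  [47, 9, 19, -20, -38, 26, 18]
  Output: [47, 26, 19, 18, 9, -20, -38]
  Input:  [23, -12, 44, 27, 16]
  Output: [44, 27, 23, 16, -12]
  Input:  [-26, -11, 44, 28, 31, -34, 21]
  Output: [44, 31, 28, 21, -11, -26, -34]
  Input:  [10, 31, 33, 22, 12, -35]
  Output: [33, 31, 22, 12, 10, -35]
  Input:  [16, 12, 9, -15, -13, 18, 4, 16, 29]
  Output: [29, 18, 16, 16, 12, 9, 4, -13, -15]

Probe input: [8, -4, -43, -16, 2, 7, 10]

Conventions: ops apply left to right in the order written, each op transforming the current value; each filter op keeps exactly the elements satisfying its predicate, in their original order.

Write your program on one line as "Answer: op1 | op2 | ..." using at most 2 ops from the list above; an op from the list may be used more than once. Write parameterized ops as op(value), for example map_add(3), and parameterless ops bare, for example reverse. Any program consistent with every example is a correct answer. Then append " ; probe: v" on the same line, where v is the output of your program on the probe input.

sort_asc | reverse ; probe: [10, 8, 7, 2, -4, -16, -43]

Check, running the answer program on each example:
  [47, 9, 19, -20, -38, 26, 18] -> [-38, -20, 9, 18, 19, 26, 47] -> [47, 26, 19, 18, 9, -20, -38]
  [23, -12, 44, 27, 16] -> [-12, 16, 23, 27, 44] -> [44, 27, 23, 16, -12]
  [-26, -11, 44, 28, 31, -34, 21] -> [-34, -26, -11, 21, 28, 31, 44] -> [44, 31, 28, 21, -11, -26, -34]
  [10, 31, 33, 22, 12, -35] -> [-35, 10, 12, 22, 31, 33] -> [33, 31, 22, 12, 10, -35]
  [16, 12, 9, -15, -13, 18, 4, 16, 29] -> [-15, -13, 4, 9, 12, 16, 16, 18, 29] -> [29, 18, 16, 16, 12, 9, 4, -13, -15]
  probe: [8, -4, -43, -16, 2, 7, 10] -> [-43, -16, -4, 2, 7, 8, 10] -> [10, 8, 7, 2, -4, -16, -43]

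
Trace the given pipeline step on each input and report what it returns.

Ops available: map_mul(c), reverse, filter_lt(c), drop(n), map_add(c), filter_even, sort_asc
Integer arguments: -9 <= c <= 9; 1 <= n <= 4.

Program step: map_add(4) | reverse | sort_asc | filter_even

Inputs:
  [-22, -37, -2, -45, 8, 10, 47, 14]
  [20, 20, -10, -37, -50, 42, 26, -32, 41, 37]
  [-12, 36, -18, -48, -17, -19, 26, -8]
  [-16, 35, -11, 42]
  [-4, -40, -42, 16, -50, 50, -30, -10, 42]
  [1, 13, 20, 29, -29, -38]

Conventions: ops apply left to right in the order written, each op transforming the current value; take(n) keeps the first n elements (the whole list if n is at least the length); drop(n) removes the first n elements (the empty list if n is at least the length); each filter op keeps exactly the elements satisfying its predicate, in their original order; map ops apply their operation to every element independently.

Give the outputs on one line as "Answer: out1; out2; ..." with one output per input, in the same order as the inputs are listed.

[-18, 2, 12, 14, 18]; [-46, -28, -6, 24, 24, 30, 46]; [-44, -14, -8, -4, 30, 40]; [-12, 46]; [-46, -38, -36, -26, -6, 0, 20, 46, 54]; [-34, 24]

Execution, op by op:
  [-22, -37, -2, -45, 8, 10, 47, 14] -> [-18, -33, 2, -41, 12, 14, 51, 18] -> [18, 51, 14, 12, -41, 2, -33, -18] -> [-41, -33, -18, 2, 12, 14, 18, 51] -> [-18, 2, 12, 14, 18]
  [20, 20, -10, -37, -50, 42, 26, -32, 41, 37] -> [24, 24, -6, -33, -46, 46, 30, -28, 45, 41] -> [41, 45, -28, 30, 46, -46, -33, -6, 24, 24] -> [-46, -33, -28, -6, 24, 24, 30, 41, 45, 46] -> [-46, -28, -6, 24, 24, 30, 46]
  [-12, 36, -18, -48, -17, -19, 26, -8] -> [-8, 40, -14, -44, -13, -15, 30, -4] -> [-4, 30, -15, -13, -44, -14, 40, -8] -> [-44, -15, -14, -13, -8, -4, 30, 40] -> [-44, -14, -8, -4, 30, 40]
  [-16, 35, -11, 42] -> [-12, 39, -7, 46] -> [46, -7, 39, -12] -> [-12, -7, 39, 46] -> [-12, 46]
  [-4, -40, -42, 16, -50, 50, -30, -10, 42] -> [0, -36, -38, 20, -46, 54, -26, -6, 46] -> [46, -6, -26, 54, -46, 20, -38, -36, 0] -> [-46, -38, -36, -26, -6, 0, 20, 46, 54] -> [-46, -38, -36, -26, -6, 0, 20, 46, 54]
  [1, 13, 20, 29, -29, -38] -> [5, 17, 24, 33, -25, -34] -> [-34, -25, 33, 24, 17, 5] -> [-34, -25, 5, 17, 24, 33] -> [-34, 24]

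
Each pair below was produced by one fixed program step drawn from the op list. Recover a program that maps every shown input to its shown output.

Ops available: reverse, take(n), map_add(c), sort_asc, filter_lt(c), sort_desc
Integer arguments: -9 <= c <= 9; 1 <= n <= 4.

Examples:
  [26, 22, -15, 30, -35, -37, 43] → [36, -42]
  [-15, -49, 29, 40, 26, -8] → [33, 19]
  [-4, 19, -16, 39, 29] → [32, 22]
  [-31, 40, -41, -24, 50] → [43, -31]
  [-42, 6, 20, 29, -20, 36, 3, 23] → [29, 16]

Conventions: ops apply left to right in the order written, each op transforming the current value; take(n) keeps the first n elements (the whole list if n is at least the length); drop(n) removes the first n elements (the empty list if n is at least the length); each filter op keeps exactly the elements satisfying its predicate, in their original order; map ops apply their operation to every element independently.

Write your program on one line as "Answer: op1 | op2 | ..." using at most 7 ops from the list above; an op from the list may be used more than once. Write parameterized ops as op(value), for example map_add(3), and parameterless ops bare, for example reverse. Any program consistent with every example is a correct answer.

reverse | take(3) | map_add(-7) | reverse | sort_desc | take(2)

Check, running the answer program on each example:
  [26, 22, -15, 30, -35, -37, 43] -> [43, -37, -35, 30, -15, 22, 26] -> [43, -37, -35] -> [36, -44, -42] -> [-42, -44, 36] -> [36, -42, -44] -> [36, -42]
  [-15, -49, 29, 40, 26, -8] -> [-8, 26, 40, 29, -49, -15] -> [-8, 26, 40] -> [-15, 19, 33] -> [33, 19, -15] -> [33, 19, -15] -> [33, 19]
  [-4, 19, -16, 39, 29] -> [29, 39, -16, 19, -4] -> [29, 39, -16] -> [22, 32, -23] -> [-23, 32, 22] -> [32, 22, -23] -> [32, 22]
  [-31, 40, -41, -24, 50] -> [50, -24, -41, 40, -31] -> [50, -24, -41] -> [43, -31, -48] -> [-48, -31, 43] -> [43, -31, -48] -> [43, -31]
  [-42, 6, 20, 29, -20, 36, 3, 23] -> [23, 3, 36, -20, 29, 20, 6, -42] -> [23, 3, 36] -> [16, -4, 29] -> [29, -4, 16] -> [29, 16, -4] -> [29, 16]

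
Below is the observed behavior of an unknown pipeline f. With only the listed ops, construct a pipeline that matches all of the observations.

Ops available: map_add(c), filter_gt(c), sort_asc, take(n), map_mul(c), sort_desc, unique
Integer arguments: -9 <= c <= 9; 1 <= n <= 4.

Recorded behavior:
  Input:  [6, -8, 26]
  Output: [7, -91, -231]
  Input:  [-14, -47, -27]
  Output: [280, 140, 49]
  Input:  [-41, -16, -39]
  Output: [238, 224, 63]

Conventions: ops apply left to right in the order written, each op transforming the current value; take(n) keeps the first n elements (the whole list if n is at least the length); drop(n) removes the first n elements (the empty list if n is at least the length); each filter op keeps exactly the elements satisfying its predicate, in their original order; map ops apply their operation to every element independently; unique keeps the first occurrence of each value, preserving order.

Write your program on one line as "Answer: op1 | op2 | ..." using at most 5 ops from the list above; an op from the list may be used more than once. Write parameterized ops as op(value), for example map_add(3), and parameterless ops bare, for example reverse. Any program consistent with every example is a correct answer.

sort_desc | map_add(7) | map_mul(-7) | sort_desc

Check, running the answer program on each example:
  [6, -8, 26] -> [26, 6, -8] -> [33, 13, -1] -> [-231, -91, 7] -> [7, -91, -231]
  [-14, -47, -27] -> [-14, -27, -47] -> [-7, -20, -40] -> [49, 140, 280] -> [280, 140, 49]
  [-41, -16, -39] -> [-16, -39, -41] -> [-9, -32, -34] -> [63, 224, 238] -> [238, 224, 63]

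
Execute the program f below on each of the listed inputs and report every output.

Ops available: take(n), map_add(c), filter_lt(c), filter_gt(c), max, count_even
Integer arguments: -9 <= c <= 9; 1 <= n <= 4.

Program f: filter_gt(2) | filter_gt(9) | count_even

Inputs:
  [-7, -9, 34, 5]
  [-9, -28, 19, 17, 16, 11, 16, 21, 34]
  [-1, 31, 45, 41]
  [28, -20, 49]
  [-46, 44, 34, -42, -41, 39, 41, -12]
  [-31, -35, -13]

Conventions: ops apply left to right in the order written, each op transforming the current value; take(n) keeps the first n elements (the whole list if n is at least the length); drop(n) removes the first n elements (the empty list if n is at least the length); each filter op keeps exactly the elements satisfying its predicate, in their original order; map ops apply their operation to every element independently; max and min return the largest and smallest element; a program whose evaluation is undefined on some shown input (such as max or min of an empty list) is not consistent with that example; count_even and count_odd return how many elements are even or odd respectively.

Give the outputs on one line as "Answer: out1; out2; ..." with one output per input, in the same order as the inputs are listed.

1; 3; 0; 1; 2; 0

Execution, op by op:
  [-7, -9, 34, 5] -> [34, 5] -> [34] -> 1
  [-9, -28, 19, 17, 16, 11, 16, 21, 34] -> [19, 17, 16, 11, 16, 21, 34] -> [19, 17, 16, 11, 16, 21, 34] -> 3
  [-1, 31, 45, 41] -> [31, 45, 41] -> [31, 45, 41] -> 0
  [28, -20, 49] -> [28, 49] -> [28, 49] -> 1
  [-46, 44, 34, -42, -41, 39, 41, -12] -> [44, 34, 39, 41] -> [44, 34, 39, 41] -> 2
  [-31, -35, -13] -> [] -> [] -> 0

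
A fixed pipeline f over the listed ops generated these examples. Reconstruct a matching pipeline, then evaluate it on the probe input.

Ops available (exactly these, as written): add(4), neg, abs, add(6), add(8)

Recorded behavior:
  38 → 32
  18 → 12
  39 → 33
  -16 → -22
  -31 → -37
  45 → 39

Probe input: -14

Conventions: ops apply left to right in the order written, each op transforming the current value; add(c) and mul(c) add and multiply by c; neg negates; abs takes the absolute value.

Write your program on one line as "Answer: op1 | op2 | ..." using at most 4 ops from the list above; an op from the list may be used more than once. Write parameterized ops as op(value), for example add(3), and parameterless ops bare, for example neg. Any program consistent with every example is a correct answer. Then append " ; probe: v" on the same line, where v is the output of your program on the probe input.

neg | add(6) | neg ; probe: -20

Check, running the answer program on each example:
  38 -> -38 -> -32 -> 32
  18 -> -18 -> -12 -> 12
  39 -> -39 -> -33 -> 33
  -16 -> 16 -> 22 -> -22
  -31 -> 31 -> 37 -> -37
  45 -> -45 -> -39 -> 39
  probe: -14 -> 14 -> 20 -> -20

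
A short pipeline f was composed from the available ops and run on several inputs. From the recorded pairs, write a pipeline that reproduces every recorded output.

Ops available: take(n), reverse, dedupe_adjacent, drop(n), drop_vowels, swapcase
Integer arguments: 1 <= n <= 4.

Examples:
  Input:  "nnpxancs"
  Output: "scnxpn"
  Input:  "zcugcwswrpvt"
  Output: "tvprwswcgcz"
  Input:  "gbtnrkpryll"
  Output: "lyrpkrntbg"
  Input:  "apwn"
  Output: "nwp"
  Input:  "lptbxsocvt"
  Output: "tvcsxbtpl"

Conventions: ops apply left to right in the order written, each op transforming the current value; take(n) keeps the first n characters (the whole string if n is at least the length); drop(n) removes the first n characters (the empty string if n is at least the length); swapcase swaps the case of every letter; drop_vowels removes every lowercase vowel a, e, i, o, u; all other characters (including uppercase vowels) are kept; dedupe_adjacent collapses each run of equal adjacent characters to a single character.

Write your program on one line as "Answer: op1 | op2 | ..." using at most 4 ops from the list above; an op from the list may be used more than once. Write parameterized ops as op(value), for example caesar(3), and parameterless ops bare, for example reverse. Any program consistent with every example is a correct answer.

dedupe_adjacent | reverse | drop_vowels

Check, running the answer program on each example:
  "nnpxancs" -> "npxancs" -> "scnaxpn" -> "scnxpn"
  "zcugcwswrpvt" -> "zcugcwswrpvt" -> "tvprwswcgucz" -> "tvprwswcgcz"
  "gbtnrkpryll" -> "gbtnrkpryl" -> "lyrpkrntbg" -> "lyrpkrntbg"
  "apwn" -> "apwn" -> "nwpa" -> "nwp"
  "lptbxsocvt" -> "lptbxsocvt" -> "tvcosxbtpl" -> "tvcsxbtpl"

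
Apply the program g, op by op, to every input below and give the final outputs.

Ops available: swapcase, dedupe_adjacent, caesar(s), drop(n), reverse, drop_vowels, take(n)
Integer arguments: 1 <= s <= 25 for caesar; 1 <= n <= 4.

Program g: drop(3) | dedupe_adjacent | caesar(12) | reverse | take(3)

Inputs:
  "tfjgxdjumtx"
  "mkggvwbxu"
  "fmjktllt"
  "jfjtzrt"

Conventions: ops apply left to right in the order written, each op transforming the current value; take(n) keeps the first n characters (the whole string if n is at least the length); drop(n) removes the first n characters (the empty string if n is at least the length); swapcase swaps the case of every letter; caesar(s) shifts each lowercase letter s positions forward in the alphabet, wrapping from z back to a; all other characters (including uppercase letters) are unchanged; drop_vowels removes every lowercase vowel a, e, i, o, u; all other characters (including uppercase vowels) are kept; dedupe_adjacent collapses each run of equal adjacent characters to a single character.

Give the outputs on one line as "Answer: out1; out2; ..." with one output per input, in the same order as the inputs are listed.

"jfy"; "gjn"; "fxf"; "fdl"

Execution, op by op:
  "tfjgxdjumtx" -> "gxdjumtx" -> "gxdjumtx" -> "sjpvgyfj" -> "jfygvpjs" -> "jfy"
  "mkggvwbxu" -> "gvwbxu" -> "gvwbxu" -> "shinjg" -> "gjnihs" -> "gjn"
  "fmjktllt" -> "ktllt" -> "ktlt" -> "wfxf" -> "fxfw" -> "fxf"
  "jfjtzrt" -> "tzrt" -> "tzrt" -> "fldf" -> "fdlf" -> "fdl"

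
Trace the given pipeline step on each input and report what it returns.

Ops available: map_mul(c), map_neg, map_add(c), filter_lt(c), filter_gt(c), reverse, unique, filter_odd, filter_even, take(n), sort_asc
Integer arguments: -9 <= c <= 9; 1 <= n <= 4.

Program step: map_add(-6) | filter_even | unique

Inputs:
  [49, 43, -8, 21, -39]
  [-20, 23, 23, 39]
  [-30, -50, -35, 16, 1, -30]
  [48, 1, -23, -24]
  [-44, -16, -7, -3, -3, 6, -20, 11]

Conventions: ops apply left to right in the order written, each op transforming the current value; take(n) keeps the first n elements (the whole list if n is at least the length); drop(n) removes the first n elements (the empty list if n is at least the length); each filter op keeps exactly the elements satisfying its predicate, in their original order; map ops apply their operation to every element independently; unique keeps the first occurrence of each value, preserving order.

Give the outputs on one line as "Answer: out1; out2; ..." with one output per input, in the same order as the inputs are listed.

Execution, op by op:
  [49, 43, -8, 21, -39] -> [43, 37, -14, 15, -45] -> [-14] -> [-14]
  [-20, 23, 23, 39] -> [-26, 17, 17, 33] -> [-26] -> [-26]
  [-30, -50, -35, 16, 1, -30] -> [-36, -56, -41, 10, -5, -36] -> [-36, -56, 10, -36] -> [-36, -56, 10]
  [48, 1, -23, -24] -> [42, -5, -29, -30] -> [42, -30] -> [42, -30]
  [-44, -16, -7, -3, -3, 6, -20, 11] -> [-50, -22, -13, -9, -9, 0, -26, 5] -> [-50, -22, 0, -26] -> [-50, -22, 0, -26]

[-14]; [-26]; [-36, -56, 10]; [42, -30]; [-50, -22, 0, -26]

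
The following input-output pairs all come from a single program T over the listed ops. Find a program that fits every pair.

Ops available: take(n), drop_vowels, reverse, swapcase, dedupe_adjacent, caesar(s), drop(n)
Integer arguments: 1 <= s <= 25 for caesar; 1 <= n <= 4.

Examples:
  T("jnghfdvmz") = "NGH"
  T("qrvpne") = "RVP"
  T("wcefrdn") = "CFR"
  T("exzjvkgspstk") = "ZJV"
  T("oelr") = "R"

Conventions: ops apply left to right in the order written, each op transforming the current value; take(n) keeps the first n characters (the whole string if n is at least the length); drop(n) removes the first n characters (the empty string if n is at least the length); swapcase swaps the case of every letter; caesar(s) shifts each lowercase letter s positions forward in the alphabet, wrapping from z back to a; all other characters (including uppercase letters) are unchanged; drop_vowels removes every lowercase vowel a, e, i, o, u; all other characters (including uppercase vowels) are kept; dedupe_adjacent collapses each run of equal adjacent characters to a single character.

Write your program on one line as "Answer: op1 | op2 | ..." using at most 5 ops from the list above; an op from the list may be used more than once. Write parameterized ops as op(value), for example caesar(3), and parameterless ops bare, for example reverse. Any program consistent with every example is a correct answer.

drop_vowels | swapcase | drop(1) | take(3)

Check, running the answer program on each example:
  "jnghfdvmz" -> "jnghfdvmz" -> "JNGHFDVMZ" -> "NGHFDVMZ" -> "NGH"
  "qrvpne" -> "qrvpn" -> "QRVPN" -> "RVPN" -> "RVP"
  "wcefrdn" -> "wcfrdn" -> "WCFRDN" -> "CFRDN" -> "CFR"
  "exzjvkgspstk" -> "xzjvkgspstk" -> "XZJVKGSPSTK" -> "ZJVKGSPSTK" -> "ZJV"
  "oelr" -> "lr" -> "LR" -> "R" -> "R"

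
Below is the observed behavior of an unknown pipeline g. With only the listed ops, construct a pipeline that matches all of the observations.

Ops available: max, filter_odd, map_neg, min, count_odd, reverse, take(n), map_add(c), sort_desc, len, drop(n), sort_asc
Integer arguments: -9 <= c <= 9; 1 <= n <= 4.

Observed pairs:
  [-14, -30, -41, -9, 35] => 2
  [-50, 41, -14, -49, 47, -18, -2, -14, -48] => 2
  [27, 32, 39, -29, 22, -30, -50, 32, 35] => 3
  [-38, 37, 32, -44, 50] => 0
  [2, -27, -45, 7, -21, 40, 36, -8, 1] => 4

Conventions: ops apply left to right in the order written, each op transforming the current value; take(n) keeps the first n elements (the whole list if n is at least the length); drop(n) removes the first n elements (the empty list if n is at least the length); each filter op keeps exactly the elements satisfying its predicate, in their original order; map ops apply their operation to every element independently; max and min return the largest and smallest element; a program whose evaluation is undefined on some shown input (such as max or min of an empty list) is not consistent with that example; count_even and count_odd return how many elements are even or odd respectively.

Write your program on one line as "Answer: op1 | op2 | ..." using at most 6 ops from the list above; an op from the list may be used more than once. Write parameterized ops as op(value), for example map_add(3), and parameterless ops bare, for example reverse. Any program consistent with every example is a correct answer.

filter_odd | map_add(9) | drop(1) | map_add(1) | len

Check, running the answer program on each example:
  [-14, -30, -41, -9, 35] -> [-41, -9, 35] -> [-32, 0, 44] -> [0, 44] -> [1, 45] -> 2
  [-50, 41, -14, -49, 47, -18, -2, -14, -48] -> [41, -49, 47] -> [50, -40, 56] -> [-40, 56] -> [-39, 57] -> 2
  [27, 32, 39, -29, 22, -30, -50, 32, 35] -> [27, 39, -29, 35] -> [36, 48, -20, 44] -> [48, -20, 44] -> [49, -19, 45] -> 3
  [-38, 37, 32, -44, 50] -> [37] -> [46] -> [] -> [] -> 0
  [2, -27, -45, 7, -21, 40, 36, -8, 1] -> [-27, -45, 7, -21, 1] -> [-18, -36, 16, -12, 10] -> [-36, 16, -12, 10] -> [-35, 17, -11, 11] -> 4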